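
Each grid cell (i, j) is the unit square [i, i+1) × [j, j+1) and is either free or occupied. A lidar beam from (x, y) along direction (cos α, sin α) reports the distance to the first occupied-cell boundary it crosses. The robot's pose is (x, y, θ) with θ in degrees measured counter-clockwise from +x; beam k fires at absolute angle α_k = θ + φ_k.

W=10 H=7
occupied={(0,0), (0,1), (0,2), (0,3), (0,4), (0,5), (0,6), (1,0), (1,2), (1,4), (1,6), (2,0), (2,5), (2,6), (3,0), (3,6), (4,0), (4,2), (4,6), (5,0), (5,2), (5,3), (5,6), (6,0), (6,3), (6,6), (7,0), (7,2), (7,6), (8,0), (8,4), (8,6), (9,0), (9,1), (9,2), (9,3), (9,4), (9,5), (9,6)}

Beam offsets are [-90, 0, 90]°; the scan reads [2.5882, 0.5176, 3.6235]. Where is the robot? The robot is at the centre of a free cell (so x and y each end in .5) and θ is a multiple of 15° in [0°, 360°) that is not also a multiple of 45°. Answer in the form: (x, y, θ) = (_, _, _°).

(x, y, θ) = (5.5, 4.5, 255°)

The pose lattice has 31·16 = 496 candidates. Test each by forward raycasting.
  (4.5, 1.5, 255°): beam 3 = 1.9319 ≠ 3.6235 ✗
  (1.5, 3.5, 255°): beam 1 = 0.5176 ≠ 2.5882 ✗
  (7.5, 3.5, 30°): beam 1 = 0.5774 ≠ 2.5882 ✗
  …
  (5.5, 4.5, 255°): r_1=2.5882, r_2=0.5176, r_3=3.6235 — all match ✓
Only this pose fits every beam.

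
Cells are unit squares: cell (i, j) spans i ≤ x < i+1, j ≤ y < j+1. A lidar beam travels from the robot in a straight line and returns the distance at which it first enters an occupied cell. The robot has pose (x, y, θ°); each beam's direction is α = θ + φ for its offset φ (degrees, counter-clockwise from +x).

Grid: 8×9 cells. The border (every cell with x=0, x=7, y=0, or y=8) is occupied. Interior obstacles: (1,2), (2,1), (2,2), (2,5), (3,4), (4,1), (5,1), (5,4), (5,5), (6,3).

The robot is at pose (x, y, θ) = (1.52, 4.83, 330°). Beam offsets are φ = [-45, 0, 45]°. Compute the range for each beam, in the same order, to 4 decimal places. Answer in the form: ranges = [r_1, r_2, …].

ranges = [1.8946, 6.3278, 0.6568]

beam 1: φ=-45°, α=285°
  d=(0.2588,-0.9659)  start (1,4)  tX=1.8546 tY=0.8593  stride 1/|dx|=3.8637 1/|dy|=1.0353
    cross y-line → (1,3), t=0.8593
    cross x-line → (2,3), t=1.8546
    cross y-line → (2,2), t=1.8946 (wall)
  → r_1 = 1.8946
beam 2: φ=0°, α=330°
  d=(0.8660,-0.5000)  start (1,4)  tX=0.5543 tY=1.6600  stride 1/|dx|=1.1547 1/|dy|=2.0000
    cross x-line → (2,4), t=0.5543
    cross y-line → (2,3), t=1.6600
    cross x-line → (3,3), t=1.7090
    cross x-line → (4,3), t=2.8637
    cross y-line → (4,2), t=3.6600
    cross x-line → (5,2), t=4.0184
    cross x-line → (6,2), t=5.1731
    cross y-line → (6,1), t=5.6600
    cross x-line → (7,1), t=6.3278 (wall)
  → r_2 = 6.3278
beam 3: φ=45°, α=15°
  d=(0.9659,0.2588)  start (1,4)  tX=0.4969 tY=0.6568  stride 1/|dx|=1.0353 1/|dy|=3.8637
    cross x-line → (2,4), t=0.4969
    cross y-line → (2,5), t=0.6568 (wall)
  → r_3 = 0.6568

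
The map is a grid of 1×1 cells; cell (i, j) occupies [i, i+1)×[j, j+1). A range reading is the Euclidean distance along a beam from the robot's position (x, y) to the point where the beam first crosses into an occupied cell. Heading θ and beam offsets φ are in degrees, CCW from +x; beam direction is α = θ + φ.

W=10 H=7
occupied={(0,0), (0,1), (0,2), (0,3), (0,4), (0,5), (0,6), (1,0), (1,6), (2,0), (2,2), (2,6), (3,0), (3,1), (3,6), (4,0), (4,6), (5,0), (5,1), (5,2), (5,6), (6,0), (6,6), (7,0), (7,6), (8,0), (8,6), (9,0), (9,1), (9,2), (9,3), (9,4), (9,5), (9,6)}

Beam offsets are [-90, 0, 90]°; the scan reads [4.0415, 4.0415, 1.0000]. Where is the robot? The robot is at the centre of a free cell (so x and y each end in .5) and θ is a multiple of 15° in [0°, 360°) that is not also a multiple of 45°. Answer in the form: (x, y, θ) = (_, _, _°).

The pose lattice has 36·16 = 576 candidates. Test each by forward raycasting.
  (4.5, 5.5, 60°): beam 1 = 5.1962 ≠ 4.0415 ✗
  (6.5, 5.5, 60°): beam 1 = 2.8868 ≠ 4.0415 ✗
  (4.5, 2.5, 345°): beam 1 = 1.5529 ≠ 4.0415 ✗
  (7.5, 1.5, 330°): beam 1 = 0.5774 ≠ 4.0415 ✗
  …
  (4.5, 2.5, 150°): r_1=4.0415, r_2=4.0415, r_3=1.0000 — all match ✓
Only this pose fits every beam.

(x, y, θ) = (4.5, 2.5, 150°)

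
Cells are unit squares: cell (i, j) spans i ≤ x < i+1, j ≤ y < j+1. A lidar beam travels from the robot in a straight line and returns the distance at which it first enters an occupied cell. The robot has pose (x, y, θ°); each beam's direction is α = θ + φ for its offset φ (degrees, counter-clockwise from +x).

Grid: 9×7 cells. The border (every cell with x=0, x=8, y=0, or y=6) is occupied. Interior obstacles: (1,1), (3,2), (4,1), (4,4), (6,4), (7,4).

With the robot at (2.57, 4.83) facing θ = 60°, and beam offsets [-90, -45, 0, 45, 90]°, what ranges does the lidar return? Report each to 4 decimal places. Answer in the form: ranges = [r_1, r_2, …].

beam 1: φ=-90°, α=330°
  d=(0.8660,-0.5000)  start (2,4)  tX=0.4965 tY=1.6600  stride 1/|dx|=1.1547 1/|dy|=2.0000
    cross x-line → (3,4), t=0.4965
    cross x-line → (4,4), t=1.6512 (wall)
  → r_1 = 1.6512
beam 2: φ=-45°, α=15°
  d=(0.9659,0.2588)  start (2,4)  tX=0.4452 tY=0.6568  stride 1/|dx|=1.0353 1/|dy|=3.8637
    cross x-line → (3,4), t=0.4452
    cross y-line → (3,5), t=0.6568
    cross x-line → (4,5), t=1.4804
    cross x-line → (5,5), t=2.5157
    cross x-line → (6,5), t=3.5510
    cross y-line → (6,6), t=4.5205 (wall)
  → r_2 = 4.5205
beam 3: φ=0°, α=60°
  d=(0.5000,0.8660)  start (2,4)  tX=0.8600 tY=0.1963  stride 1/|dx|=2.0000 1/|dy|=1.1547
    cross y-line → (2,5), t=0.1963
    cross x-line → (3,5), t=0.8600
    cross y-line → (3,6), t=1.3510 (wall)
  → r_3 = 1.3510
beam 4: φ=45°, α=105°
  d=(-0.2588,0.9659)  start (2,4)  tX=2.2023 tY=0.1760  stride 1/|dx|=3.8637 1/|dy|=1.0353
    cross y-line → (2,5), t=0.1760
    cross y-line → (2,6), t=1.2113 (wall)
  → r_4 = 1.2113
beam 5: φ=90°, α=150°
  d=(-0.8660,0.5000)  start (2,4)  tX=0.6582 tY=0.3400  stride 1/|dx|=1.1547 1/|dy|=2.0000
    cross y-line → (2,5), t=0.3400
    cross x-line → (1,5), t=0.6582
    cross x-line → (0,5), t=1.8129 (wall)
  → r_5 = 1.8129

ranges = [1.6512, 4.5205, 1.3510, 1.2113, 1.8129]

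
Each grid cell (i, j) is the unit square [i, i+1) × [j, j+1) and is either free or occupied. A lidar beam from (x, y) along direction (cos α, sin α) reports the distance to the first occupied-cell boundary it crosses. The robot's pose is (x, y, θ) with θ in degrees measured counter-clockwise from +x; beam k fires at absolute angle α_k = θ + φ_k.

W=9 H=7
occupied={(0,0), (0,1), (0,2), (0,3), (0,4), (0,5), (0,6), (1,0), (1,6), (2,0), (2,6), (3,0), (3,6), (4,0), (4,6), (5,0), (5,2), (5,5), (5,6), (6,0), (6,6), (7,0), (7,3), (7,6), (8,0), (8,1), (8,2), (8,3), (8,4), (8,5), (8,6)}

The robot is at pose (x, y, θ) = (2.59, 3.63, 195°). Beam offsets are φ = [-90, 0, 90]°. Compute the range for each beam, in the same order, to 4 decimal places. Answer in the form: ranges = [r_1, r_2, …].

beam 1: φ=-90°, α=105°
  d=(-0.2588,0.9659)  start (2,3)  tX=2.2796 tY=0.3831  stride 1/|dx|=3.8637 1/|dy|=1.0353
    cross y-line → (2,4), t=0.3831
    cross y-line → (2,5), t=1.4183
    cross x-line → (1,5), t=2.2796
    cross y-line → (1,6), t=2.4536 (wall)
  → r_1 = 2.4536
beam 2: φ=0°, α=195°
  d=(-0.9659,-0.2588)  start (2,3)  tX=0.6108 tY=2.4341  stride 1/|dx|=1.0353 1/|dy|=3.8637
    cross x-line → (1,3), t=0.6108
    cross x-line → (0,3), t=1.6461 (wall)
  → r_2 = 1.6461
beam 3: φ=90°, α=285°
  d=(0.2588,-0.9659)  start (2,3)  tX=1.5841 tY=0.6522  stride 1/|dx|=3.8637 1/|dy|=1.0353
    cross y-line → (2,2), t=0.6522
    cross x-line → (3,2), t=1.5841
    cross y-line → (3,1), t=1.6875
    cross y-line → (3,0), t=2.7228 (wall)
  → r_3 = 2.7228

ranges = [2.4536, 1.6461, 2.7228]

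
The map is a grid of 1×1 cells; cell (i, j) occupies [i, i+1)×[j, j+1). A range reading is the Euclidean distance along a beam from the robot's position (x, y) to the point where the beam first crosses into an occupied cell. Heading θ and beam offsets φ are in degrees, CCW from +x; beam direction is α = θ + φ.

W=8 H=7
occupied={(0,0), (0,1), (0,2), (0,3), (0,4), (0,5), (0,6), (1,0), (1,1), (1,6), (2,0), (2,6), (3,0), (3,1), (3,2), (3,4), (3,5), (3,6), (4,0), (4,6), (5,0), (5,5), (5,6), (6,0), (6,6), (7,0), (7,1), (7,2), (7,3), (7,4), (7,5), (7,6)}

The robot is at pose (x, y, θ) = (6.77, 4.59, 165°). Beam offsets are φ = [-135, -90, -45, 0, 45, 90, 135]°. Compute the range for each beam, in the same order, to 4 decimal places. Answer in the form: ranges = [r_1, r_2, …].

ranges = [0.2656, 0.8887, 1.5400, 1.5841, 3.1985, 3.7166, 0.4600]

beam 1: φ=-135°, α=30°
  dir = (cos 30°, sin 30°) = (0.8660, 0.5000); from cell (6,4)
  next x-line at t=0.2656, next y-line at t=0.8200; Δt_x=1.1547, Δt_y=2.0000
    x: enter (7,4) at t=0.2656 ← occupied
  → r_1 = 0.2656
beam 2: φ=-90°, α=75°
  dir = (cos 75°, sin 75°) = (0.2588, 0.9659); from cell (6,4)
  next x-line at t=0.8887, next y-line at t=0.4245; Δt_x=3.8637, Δt_y=1.0353
    y: enter (6,5) at t=0.4245
    x: enter (7,5) at t=0.8887 ← occupied
  → r_2 = 0.8887
beam 3: φ=-45°, α=120°
  dir = (cos 120°, sin 120°) = (-0.5000, 0.8660); from cell (6,4)
  next x-line at t=1.5400, next y-line at t=0.4734; Δt_x=2.0000, Δt_y=1.1547
    y: enter (6,5) at t=0.4734
    x: enter (5,5) at t=1.5400 ← occupied
  → r_3 = 1.5400
beam 4: φ=0°, α=165°
  dir = (cos 165°, sin 165°) = (-0.9659, 0.2588); from cell (6,4)
  next x-line at t=0.7972, next y-line at t=1.5841; Δt_x=1.0353, Δt_y=3.8637
    x: enter (5,4) at t=0.7972
    y: enter (5,5) at t=1.5841 ← occupied
  → r_4 = 1.5841
beam 5: φ=45°, α=210°
  dir = (cos 210°, sin 210°) = (-0.8660, -0.5000); from cell (6,4)
  next x-line at t=0.8891, next y-line at t=1.1800; Δt_x=1.1547, Δt_y=2.0000
    x: enter (5,4) at t=0.8891
    y: enter (5,3) at t=1.1800
    x: enter (4,3) at t=2.0438
    y: enter (4,2) at t=3.1800
    x: enter (3,2) at t=3.1985 ← occupied
  → r_5 = 3.1985
beam 6: φ=90°, α=255°
  dir = (cos 255°, sin 255°) = (-0.2588, -0.9659); from cell (6,4)
  next x-line at t=2.9751, next y-line at t=0.6108; Δt_x=3.8637, Δt_y=1.0353
    y: enter (6,3) at t=0.6108
    y: enter (6,2) at t=1.6461
    y: enter (6,1) at t=2.6814
    x: enter (5,1) at t=2.9751
    y: enter (5,0) at t=3.7166 ← occupied
  → r_6 = 3.7166
beam 7: φ=135°, α=300°
  dir = (cos 300°, sin 300°) = (0.5000, -0.8660); from cell (6,4)
  next x-line at t=0.4600, next y-line at t=0.6813; Δt_x=2.0000, Δt_y=1.1547
    x: enter (7,4) at t=0.4600 ← occupied
  → r_7 = 0.4600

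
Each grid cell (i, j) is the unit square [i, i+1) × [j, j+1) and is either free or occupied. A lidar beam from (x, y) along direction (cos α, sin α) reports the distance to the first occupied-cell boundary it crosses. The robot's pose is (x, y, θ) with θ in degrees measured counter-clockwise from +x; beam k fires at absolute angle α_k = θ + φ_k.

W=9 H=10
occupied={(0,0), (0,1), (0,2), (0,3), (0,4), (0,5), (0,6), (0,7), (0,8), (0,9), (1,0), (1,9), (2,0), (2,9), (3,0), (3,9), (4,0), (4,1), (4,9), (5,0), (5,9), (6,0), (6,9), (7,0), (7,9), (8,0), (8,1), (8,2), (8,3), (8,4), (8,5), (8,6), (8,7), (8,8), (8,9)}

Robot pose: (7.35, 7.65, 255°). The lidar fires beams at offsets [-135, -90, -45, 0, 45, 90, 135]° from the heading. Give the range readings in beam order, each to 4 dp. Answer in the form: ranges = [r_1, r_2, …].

ranges = [1.5588, 5.2160, 7.3323, 6.8846, 1.3000, 0.6729, 0.7506]

beam 1: φ=-135°, α=120°
  cosα=-0.5000 sinα=0.8660 | (7,7) | tMaxX 0.7000 tMaxY 0.4041 | tΔX 2.0000 tΔY 1.1547
    t=0.4041 [y] (7,8)
    t=0.7000 [x] (6,8)
    t=1.5588 [y] (6,9) — stop
  → r_1 = 1.5588
beam 2: φ=-90°, α=165°
  cosα=-0.9659 sinα=0.2588 | (7,7) | tMaxX 0.3623 tMaxY 1.3523 | tΔX 1.0353 tΔY 3.8637
    t=0.3623 [x] (6,7)
    t=1.3523 [y] (6,8)
    t=1.3976 [x] (5,8)
    t=2.4329 [x] (4,8)
    t=3.4682 [x] (3,8)
    t=4.5035 [x] (2,8)
    t=5.2160 [y] (2,9) — stop
  → r_2 = 5.2160
beam 3: φ=-45°, α=210°
  cosα=-0.8660 sinα=-0.5000 | (7,7) | tMaxX 0.4041 tMaxY 1.3000 | tΔX 1.1547 tΔY 2.0000
    t=0.4041 [x] (6,7)
    t=1.3000 [y] (6,6)
    t=1.5588 [x] (5,6)
    t=2.7135 [x] (4,6)
    t=3.3000 [y] (4,5)
    t=3.8682 [x] (3,5)
    t=5.0229 [x] (2,5)
    t=5.3000 [y] (2,4)
    t=6.1776 [x] (1,4)
    t=7.3000 [y] (1,3)
    t=7.3323 [x] (0,3) — stop
  → r_3 = 7.3323
beam 4: φ=0°, α=255°
  cosα=-0.2588 sinα=-0.9659 | (7,7) | tMaxX 1.3523 tMaxY 0.6729 | tΔX 3.8637 tΔY 1.0353
    t=0.6729 [y] (7,6)
    t=1.3523 [x] (6,6)
    t=1.7082 [y] (6,5)
    t=2.7435 [y] (6,4)
    t=3.7788 [y] (6,3)
    t=4.8140 [y] (6,2)
    t=5.2160 [x] (5,2)
    t=5.8493 [y] (5,1)
    t=6.8846 [y] (5,0) — stop
  → r_4 = 6.8846
beam 5: φ=45°, α=300°
  cosα=0.5000 sinα=-0.8660 | (7,7) | tMaxX 1.3000 tMaxY 0.7506 | tΔX 2.0000 tΔY 1.1547
    t=0.7506 [y] (7,6)
    t=1.3000 [x] (8,6) — stop
  → r_5 = 1.3000
beam 6: φ=90°, α=345°
  cosα=0.9659 sinα=-0.2588 | (7,7) | tMaxX 0.6729 tMaxY 2.5114 | tΔX 1.0353 tΔY 3.8637
    t=0.6729 [x] (8,7) — stop
  → r_6 = 0.6729
beam 7: φ=135°, α=30°
  cosα=0.8660 sinα=0.5000 | (7,7) | tMaxX 0.7506 tMaxY 0.7000 | tΔX 1.1547 tΔY 2.0000
    t=0.7000 [y] (7,8)
    t=0.7506 [x] (8,8) — stop
  → r_7 = 0.7506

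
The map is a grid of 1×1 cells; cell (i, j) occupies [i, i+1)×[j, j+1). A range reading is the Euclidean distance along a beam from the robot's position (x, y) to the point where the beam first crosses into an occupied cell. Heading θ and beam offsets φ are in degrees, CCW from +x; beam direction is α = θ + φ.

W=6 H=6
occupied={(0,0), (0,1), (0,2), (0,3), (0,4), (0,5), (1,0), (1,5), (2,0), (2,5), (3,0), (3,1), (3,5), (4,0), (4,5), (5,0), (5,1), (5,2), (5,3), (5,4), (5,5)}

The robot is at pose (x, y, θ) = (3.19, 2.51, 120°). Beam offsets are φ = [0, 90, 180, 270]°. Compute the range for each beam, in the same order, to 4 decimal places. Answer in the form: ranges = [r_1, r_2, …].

ranges = [2.8752, 2.5288, 0.5889, 2.0900]

beam 1: φ=0°, α=120°
  direction (-0.5000, 0.8660); cell (3,2); t to first gridline: x 0.3800, y 0.5658 (then +2.0000 / +1.1547)
    (2,2) via x @ 0.3800
    (2,3) via y @ 0.5658
    (2,4) via y @ 1.7205
    (1,4) via x @ 2.3800
    (1,5) via y @ 2.8752  # hit
  → r_1 = 2.8752
beam 2: φ=90°, α=210°
  direction (-0.8660, -0.5000); cell (3,2); t to first gridline: x 0.2194, y 1.0200 (then +1.1547 / +2.0000)
    (2,2) via x @ 0.2194
    (2,1) via y @ 1.0200
    (1,1) via x @ 1.3741
    (0,1) via x @ 2.5288  # hit
  → r_2 = 2.5288
beam 3: φ=180°, α=300°
  direction (0.5000, -0.8660); cell (3,2); t to first gridline: x 1.6200, y 0.5889 (then +2.0000 / +1.1547)
    (3,1) via y @ 0.5889  # hit
  → r_3 = 0.5889
beam 4: φ=270°, α=30°
  direction (0.8660, 0.5000); cell (3,2); t to first gridline: x 0.9353, y 0.9800 (then +1.1547 / +2.0000)
    (4,2) via x @ 0.9353
    (4,3) via y @ 0.9800
    (5,3) via x @ 2.0900  # hit
  → r_4 = 2.0900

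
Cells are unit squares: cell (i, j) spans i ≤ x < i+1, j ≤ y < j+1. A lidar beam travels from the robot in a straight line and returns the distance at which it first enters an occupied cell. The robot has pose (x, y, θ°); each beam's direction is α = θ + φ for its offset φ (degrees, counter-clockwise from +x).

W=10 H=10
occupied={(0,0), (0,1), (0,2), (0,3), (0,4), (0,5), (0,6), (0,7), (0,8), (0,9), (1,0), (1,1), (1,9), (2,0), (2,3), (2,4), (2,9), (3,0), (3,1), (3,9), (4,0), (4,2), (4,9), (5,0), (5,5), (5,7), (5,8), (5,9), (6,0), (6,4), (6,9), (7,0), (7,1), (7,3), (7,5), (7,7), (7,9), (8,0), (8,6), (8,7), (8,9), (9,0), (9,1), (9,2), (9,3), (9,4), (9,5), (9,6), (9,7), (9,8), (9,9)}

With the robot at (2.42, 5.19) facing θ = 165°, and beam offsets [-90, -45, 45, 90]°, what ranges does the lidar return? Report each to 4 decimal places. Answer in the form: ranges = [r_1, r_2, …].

ranges = [3.9444, 2.8400, 0.3800, 0.1967]

beam 1: φ=-90°, α=75°
  direction (0.2588, 0.9659); cell (2,5); t to first gridline: x 2.2409, y 0.8386 (then +3.8637 / +1.0353)
    (2,6) via y @ 0.8386
    (2,7) via y @ 1.8738
    (3,7) via x @ 2.2409
    (3,8) via y @ 2.9091
    (3,9) via y @ 3.9444  # hit
  → r_1 = 3.9444
beam 2: φ=-45°, α=120°
  direction (-0.5000, 0.8660); cell (2,5); t to first gridline: x 0.8400, y 0.9353 (then +2.0000 / +1.1547)
    (1,5) via x @ 0.8400
    (1,6) via y @ 0.9353
    (1,7) via y @ 2.0900
    (0,7) via x @ 2.8400  # hit
  → r_2 = 2.8400
beam 3: φ=45°, α=210°
  direction (-0.8660, -0.5000); cell (2,5); t to first gridline: x 0.4850, y 0.3800 (then +1.1547 / +2.0000)
    (2,4) via y @ 0.3800  # hit
  → r_3 = 0.3800
beam 4: φ=90°, α=255°
  direction (-0.2588, -0.9659); cell (2,5); t to first gridline: x 1.6228, y 0.1967 (then +3.8637 / +1.0353)
    (2,4) via y @ 0.1967  # hit
  → r_4 = 0.1967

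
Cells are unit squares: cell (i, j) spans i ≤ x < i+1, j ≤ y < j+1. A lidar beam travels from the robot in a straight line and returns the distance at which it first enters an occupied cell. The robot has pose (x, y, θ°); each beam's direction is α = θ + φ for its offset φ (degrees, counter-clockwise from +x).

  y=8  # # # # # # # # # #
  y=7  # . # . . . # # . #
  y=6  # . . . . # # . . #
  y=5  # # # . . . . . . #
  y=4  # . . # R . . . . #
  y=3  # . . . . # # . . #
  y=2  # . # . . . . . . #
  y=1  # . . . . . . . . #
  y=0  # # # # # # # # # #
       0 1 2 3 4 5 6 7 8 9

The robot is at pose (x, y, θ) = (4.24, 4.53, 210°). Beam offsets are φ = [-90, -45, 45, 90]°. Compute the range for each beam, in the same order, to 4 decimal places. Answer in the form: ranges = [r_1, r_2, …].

ranges = [0.4800, 0.2485, 3.6545, 1.5200]

beam 1: φ=-90°, α=120°
  cosα=-0.5000 sinα=0.8660 | (4,4) | tMaxX 0.4800 tMaxY 0.5427 | tΔX 2.0000 tΔY 1.1547
    t=0.4800 [x] (3,4) — stop
  → r_1 = 0.4800
beam 2: φ=-45°, α=165°
  cosα=-0.9659 sinα=0.2588 | (4,4) | tMaxX 0.2485 tMaxY 1.8159 | tΔX 1.0353 tΔY 3.8637
    t=0.2485 [x] (3,4) — stop
  → r_2 = 0.2485
beam 3: φ=45°, α=255°
  cosα=-0.2588 sinα=-0.9659 | (4,4) | tMaxX 0.9273 tMaxY 0.5487 | tΔX 3.8637 tΔY 1.0353
    t=0.5487 [y] (4,3)
    t=0.9273 [x] (3,3)
    t=1.5840 [y] (3,2)
    t=2.6192 [y] (3,1)
    t=3.6545 [y] (3,0) — stop
  → r_3 = 3.6545
beam 4: φ=90°, α=300°
  cosα=0.5000 sinα=-0.8660 | (4,4) | tMaxX 1.5200 tMaxY 0.6120 | tΔX 2.0000 tΔY 1.1547
    t=0.6120 [y] (4,3)
    t=1.5200 [x] (5,3) — stop
  → r_4 = 1.5200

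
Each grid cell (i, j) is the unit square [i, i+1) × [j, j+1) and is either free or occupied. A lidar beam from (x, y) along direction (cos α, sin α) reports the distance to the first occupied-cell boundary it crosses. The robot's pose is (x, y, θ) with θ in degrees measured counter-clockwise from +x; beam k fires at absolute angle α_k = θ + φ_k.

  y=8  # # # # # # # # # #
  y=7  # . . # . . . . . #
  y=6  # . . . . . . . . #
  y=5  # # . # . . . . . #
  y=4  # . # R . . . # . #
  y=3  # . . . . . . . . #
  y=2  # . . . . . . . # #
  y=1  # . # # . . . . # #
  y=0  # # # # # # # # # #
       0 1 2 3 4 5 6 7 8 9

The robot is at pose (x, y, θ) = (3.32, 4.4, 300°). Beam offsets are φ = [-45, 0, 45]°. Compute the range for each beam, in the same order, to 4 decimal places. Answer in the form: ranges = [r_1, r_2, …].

beam 1: φ=-45°, α=255°
  d=(-0.2588,-0.9659)  start (3,4)  tX=1.2364 tY=0.4141  stride 1/|dx|=3.8637 1/|dy|=1.0353
    cross y-line → (3,3), t=0.4141
    cross x-line → (2,3), t=1.2364
    cross y-line → (2,2), t=1.4494
    cross y-line → (2,1), t=2.4847 (wall)
  → r_1 = 2.4847
beam 2: φ=0°, α=300°
  d=(0.5000,-0.8660)  start (3,4)  tX=1.3600 tY=0.4619  stride 1/|dx|=2.0000 1/|dy|=1.1547
    cross y-line → (3,3), t=0.4619
    cross x-line → (4,3), t=1.3600
    cross y-line → (4,2), t=1.6166
    cross y-line → (4,1), t=2.7713
    cross x-line → (5,1), t=3.3600
    cross y-line → (5,0), t=3.9260 (wall)
  → r_2 = 3.9260
beam 3: φ=45°, α=345°
  d=(0.9659,-0.2588)  start (3,4)  tX=0.7040 tY=1.5455  stride 1/|dx|=1.0353 1/|dy|=3.8637
    cross x-line → (4,4), t=0.7040
    cross y-line → (4,3), t=1.5455
    cross x-line → (5,3), t=1.7393
    cross x-line → (6,3), t=2.7745
    cross x-line → (7,3), t=3.8098
    cross x-line → (8,3), t=4.8451
    cross y-line → (8,2), t=5.4092 (wall)
  → r_3 = 5.4092

ranges = [2.4847, 3.9260, 5.4092]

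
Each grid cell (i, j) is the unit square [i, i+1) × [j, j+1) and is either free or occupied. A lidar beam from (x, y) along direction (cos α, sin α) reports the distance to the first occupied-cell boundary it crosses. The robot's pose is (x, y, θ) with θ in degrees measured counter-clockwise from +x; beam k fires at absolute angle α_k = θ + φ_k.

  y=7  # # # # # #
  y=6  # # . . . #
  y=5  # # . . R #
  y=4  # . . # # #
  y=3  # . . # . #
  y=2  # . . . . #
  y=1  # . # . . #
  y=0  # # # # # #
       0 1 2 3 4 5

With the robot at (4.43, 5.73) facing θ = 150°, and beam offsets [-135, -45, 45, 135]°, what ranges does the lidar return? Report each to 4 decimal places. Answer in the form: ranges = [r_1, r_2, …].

beam 1: φ=-135°, α=15°
  dir = (cos 15°, sin 15°) = (0.9659, 0.2588); from cell (4,5)
  next x-line at t=0.5901, next y-line at t=1.0432; Δt_x=1.0353, Δt_y=3.8637
    x: enter (5,5) at t=0.5901 ← occupied
  → r_1 = 0.5901
beam 2: φ=-45°, α=105°
  dir = (cos 105°, sin 105°) = (-0.2588, 0.9659); from cell (4,5)
  next x-line at t=1.6614, next y-line at t=0.2795; Δt_x=3.8637, Δt_y=1.0353
    y: enter (4,6) at t=0.2795
    y: enter (4,7) at t=1.3148 ← occupied
  → r_2 = 1.3148
beam 3: φ=45°, α=195°
  dir = (cos 195°, sin 195°) = (-0.9659, -0.2588); from cell (4,5)
  next x-line at t=0.4452, next y-line at t=2.8205; Δt_x=1.0353, Δt_y=3.8637
    x: enter (3,5) at t=0.4452
    x: enter (2,5) at t=1.4804
    x: enter (1,5) at t=2.5157 ← occupied
  → r_3 = 2.5157
beam 4: φ=135°, α=285°
  dir = (cos 285°, sin 285°) = (0.2588, -0.9659); from cell (4,5)
  next x-line at t=2.2023, next y-line at t=0.7558; Δt_x=3.8637, Δt_y=1.0353
    y: enter (4,4) at t=0.7558 ← occupied
  → r_4 = 0.7558

ranges = [0.5901, 1.3148, 2.5157, 0.7558]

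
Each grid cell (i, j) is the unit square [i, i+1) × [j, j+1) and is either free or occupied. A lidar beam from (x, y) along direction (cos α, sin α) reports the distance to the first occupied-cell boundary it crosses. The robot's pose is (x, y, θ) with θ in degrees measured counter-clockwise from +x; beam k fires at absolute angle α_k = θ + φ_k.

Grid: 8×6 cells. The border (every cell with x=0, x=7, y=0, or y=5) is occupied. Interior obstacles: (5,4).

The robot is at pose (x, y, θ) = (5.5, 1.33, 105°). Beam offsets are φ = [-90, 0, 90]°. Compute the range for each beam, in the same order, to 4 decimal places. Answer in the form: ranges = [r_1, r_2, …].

beam 1: φ=-90°, α=15°
  d=(0.9659,0.2588)  start (5,1)  tX=0.5176 tY=2.5887  stride 1/|dx|=1.0353 1/|dy|=3.8637
    cross x-line → (6,1), t=0.5176
    cross x-line → (7,1), t=1.5529 (wall)
  → r_1 = 1.5529
beam 2: φ=0°, α=105°
  d=(-0.2588,0.9659)  start (5,1)  tX=1.9319 tY=0.6936  stride 1/|dx|=3.8637 1/|dy|=1.0353
    cross y-line → (5,2), t=0.6936
    cross y-line → (5,3), t=1.7289
    cross x-line → (4,3), t=1.9319
    cross y-line → (4,4), t=2.7642
    cross y-line → (4,5), t=3.7995 (wall)
  → r_2 = 3.7995
beam 3: φ=90°, α=195°
  d=(-0.9659,-0.2588)  start (5,1)  tX=0.5176 tY=1.2750  stride 1/|dx|=1.0353 1/|dy|=3.8637
    cross x-line → (4,1), t=0.5176
    cross y-line → (4,0), t=1.2750 (wall)
  → r_3 = 1.2750

ranges = [1.5529, 3.7995, 1.2750]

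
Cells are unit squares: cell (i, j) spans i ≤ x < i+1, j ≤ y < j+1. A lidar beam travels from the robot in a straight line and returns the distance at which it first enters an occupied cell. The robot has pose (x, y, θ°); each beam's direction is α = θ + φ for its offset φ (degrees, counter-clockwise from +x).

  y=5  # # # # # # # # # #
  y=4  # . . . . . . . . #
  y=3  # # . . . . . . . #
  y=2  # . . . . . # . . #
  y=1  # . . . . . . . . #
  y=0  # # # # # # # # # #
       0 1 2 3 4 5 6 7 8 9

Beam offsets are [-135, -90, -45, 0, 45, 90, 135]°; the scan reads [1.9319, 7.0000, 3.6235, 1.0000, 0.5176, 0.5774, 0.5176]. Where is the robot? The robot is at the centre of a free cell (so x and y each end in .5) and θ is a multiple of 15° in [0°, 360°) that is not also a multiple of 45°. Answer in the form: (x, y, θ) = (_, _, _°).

Candidates: 30 free-cell centres × 16 headings = 480 poses. Raycast each; keep the one whose scan matches to 4 dp.
  (8.5, 1.5, 210°): beam 2 = 4.0415 ≠ 7.0000 ✗
  (7.5, 3.5, 165°): beam 1 = 1.7321 ≠ 1.9319 ✗
  (1.5, 4.5, 105°): beam 1 = 7.0000 ≠ 1.9319 ✗
  …
  (8.5, 4.5, 300°): r_1=1.9319, r_2=7.0000, r_3=3.6235, r_4=1.0000, r_5=0.5176, r_6=0.5774, r_7=0.5176 — all match ✓
Only this pose fits every beam.

(x, y, θ) = (8.5, 4.5, 300°)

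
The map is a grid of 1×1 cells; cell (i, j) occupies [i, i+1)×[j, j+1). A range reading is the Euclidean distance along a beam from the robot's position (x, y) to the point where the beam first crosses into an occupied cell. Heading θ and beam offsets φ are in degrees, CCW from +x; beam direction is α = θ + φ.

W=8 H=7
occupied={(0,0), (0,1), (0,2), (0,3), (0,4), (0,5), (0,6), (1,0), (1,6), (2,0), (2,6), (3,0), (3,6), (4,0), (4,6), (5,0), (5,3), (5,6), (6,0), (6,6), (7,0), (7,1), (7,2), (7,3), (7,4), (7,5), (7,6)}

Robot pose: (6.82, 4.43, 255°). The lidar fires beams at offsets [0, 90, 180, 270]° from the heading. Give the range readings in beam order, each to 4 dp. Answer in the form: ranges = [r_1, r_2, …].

beam 1: φ=0°, α=255°
  dir = (cos 255°, sin 255°) = (-0.2588, -0.9659); from cell (6,4)
  next x-line at t=3.1682, next y-line at t=0.4452; Δt_x=3.8637, Δt_y=1.0353
    y: enter (6,3) at t=0.4452
    y: enter (6,2) at t=1.4804
    y: enter (6,1) at t=2.5157
    x: enter (5,1) at t=3.1682
    y: enter (5,0) at t=3.5510 ← occupied
  → r_1 = 3.5510
beam 2: φ=90°, α=345°
  dir = (cos 345°, sin 345°) = (0.9659, -0.2588); from cell (6,4)
  next x-line at t=0.1863, next y-line at t=1.6614; Δt_x=1.0353, Δt_y=3.8637
    x: enter (7,4) at t=0.1863 ← occupied
  → r_2 = 0.1863
beam 3: φ=180°, α=75°
  dir = (cos 75°, sin 75°) = (0.2588, 0.9659); from cell (6,4)
  next x-line at t=0.6955, next y-line at t=0.5901; Δt_x=3.8637, Δt_y=1.0353
    y: enter (6,5) at t=0.5901
    x: enter (7,5) at t=0.6955 ← occupied
  → r_3 = 0.6955
beam 4: φ=270°, α=165°
  dir = (cos 165°, sin 165°) = (-0.9659, 0.2588); from cell (6,4)
  next x-line at t=0.8489, next y-line at t=2.2023; Δt_x=1.0353, Δt_y=3.8637
    x: enter (5,4) at t=0.8489
    x: enter (4,4) at t=1.8842
    y: enter (4,5) at t=2.2023
    x: enter (3,5) at t=2.9195
    x: enter (2,5) at t=3.9548
    x: enter (1,5) at t=4.9900
    x: enter (0,5) at t=6.0253 ← occupied
  → r_4 = 6.0253

ranges = [3.5510, 0.1863, 0.6955, 6.0253]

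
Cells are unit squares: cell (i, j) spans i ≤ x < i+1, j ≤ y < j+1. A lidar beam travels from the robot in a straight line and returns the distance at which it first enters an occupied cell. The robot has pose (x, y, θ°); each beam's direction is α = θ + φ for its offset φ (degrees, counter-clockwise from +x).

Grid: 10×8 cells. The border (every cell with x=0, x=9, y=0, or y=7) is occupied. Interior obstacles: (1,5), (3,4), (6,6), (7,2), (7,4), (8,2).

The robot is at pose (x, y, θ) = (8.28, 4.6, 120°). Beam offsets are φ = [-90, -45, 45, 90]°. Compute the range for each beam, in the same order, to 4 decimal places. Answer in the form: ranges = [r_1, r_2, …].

beam 1: φ=-90°, α=30°
  direction (0.8660, 0.5000); cell (8,4); t to first gridline: x 0.8314, y 0.8000 (then +1.1547 / +2.0000)
    (8,5) via y @ 0.8000
    (9,5) via x @ 0.8314  # hit
  → r_1 = 0.8314
beam 2: φ=-45°, α=75°
  direction (0.2588, 0.9659); cell (8,4); t to first gridline: x 2.7819, y 0.4141 (then +3.8637 / +1.0353)
    (8,5) via y @ 0.4141
    (8,6) via y @ 1.4494
    (8,7) via y @ 2.4847  # hit
  → r_2 = 2.4847
beam 3: φ=45°, α=165°
  direction (-0.9659, 0.2588); cell (8,4); t to first gridline: x 0.2899, y 1.5455 (then +1.0353 / +3.8637)
    (7,4) via x @ 0.2899  # hit
  → r_3 = 0.2899
beam 4: φ=90°, α=210°
  direction (-0.8660, -0.5000); cell (8,4); t to first gridline: x 0.3233, y 1.2000 (then +1.1547 / +2.0000)
    (7,4) via x @ 0.3233  # hit
  → r_4 = 0.3233

ranges = [0.8314, 2.4847, 0.2899, 0.3233]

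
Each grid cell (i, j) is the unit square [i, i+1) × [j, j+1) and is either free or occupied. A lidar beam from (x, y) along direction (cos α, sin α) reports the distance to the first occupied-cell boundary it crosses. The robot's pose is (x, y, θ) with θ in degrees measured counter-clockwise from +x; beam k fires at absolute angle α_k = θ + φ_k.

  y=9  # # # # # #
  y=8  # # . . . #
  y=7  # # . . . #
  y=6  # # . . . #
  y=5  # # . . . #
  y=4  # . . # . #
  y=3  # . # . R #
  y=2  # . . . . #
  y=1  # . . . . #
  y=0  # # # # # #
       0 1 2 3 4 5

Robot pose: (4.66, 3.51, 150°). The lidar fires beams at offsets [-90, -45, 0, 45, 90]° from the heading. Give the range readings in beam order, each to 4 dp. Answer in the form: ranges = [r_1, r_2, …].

beam 1: φ=-90°, α=60°
  direction (0.5000, 0.8660); cell (4,3); t to first gridline: x 0.6800, y 0.5658 (then +2.0000 / +1.1547)
    (4,4) via y @ 0.5658
    (5,4) via x @ 0.6800  # hit
  → r_1 = 0.6800
beam 2: φ=-45°, α=105°
  direction (-0.2588, 0.9659); cell (4,3); t to first gridline: x 2.5500, y 0.5073 (then +3.8637 / +1.0353)
    (4,4) via y @ 0.5073
    (4,5) via y @ 1.5426
    (3,5) via x @ 2.5500
    (3,6) via y @ 2.5778
    (3,7) via y @ 3.6131
    (3,8) via y @ 4.6484
    (3,9) via y @ 5.6837  # hit
  → r_2 = 5.6837
beam 3: φ=0°, α=150°
  direction (-0.8660, 0.5000); cell (4,3); t to first gridline: x 0.7621, y 0.9800 (then +1.1547 / +2.0000)
    (3,3) via x @ 0.7621
    (3,4) via y @ 0.9800  # hit
  → r_3 = 0.9800
beam 4: φ=45°, α=195°
  direction (-0.9659, -0.2588); cell (4,3); t to first gridline: x 0.6833, y 1.9705 (then +1.0353 / +3.8637)
    (3,3) via x @ 0.6833
    (2,3) via x @ 1.7186  # hit
  → r_4 = 1.7186
beam 5: φ=90°, α=240°
  direction (-0.5000, -0.8660); cell (4,3); t to first gridline: x 1.3200, y 0.5889 (then +2.0000 / +1.1547)
    (4,2) via y @ 0.5889
    (3,2) via x @ 1.3200
    (3,1) via y @ 1.7436
    (3,0) via y @ 2.8983  # hit
  → r_5 = 2.8983

ranges = [0.6800, 5.6837, 0.9800, 1.7186, 2.8983]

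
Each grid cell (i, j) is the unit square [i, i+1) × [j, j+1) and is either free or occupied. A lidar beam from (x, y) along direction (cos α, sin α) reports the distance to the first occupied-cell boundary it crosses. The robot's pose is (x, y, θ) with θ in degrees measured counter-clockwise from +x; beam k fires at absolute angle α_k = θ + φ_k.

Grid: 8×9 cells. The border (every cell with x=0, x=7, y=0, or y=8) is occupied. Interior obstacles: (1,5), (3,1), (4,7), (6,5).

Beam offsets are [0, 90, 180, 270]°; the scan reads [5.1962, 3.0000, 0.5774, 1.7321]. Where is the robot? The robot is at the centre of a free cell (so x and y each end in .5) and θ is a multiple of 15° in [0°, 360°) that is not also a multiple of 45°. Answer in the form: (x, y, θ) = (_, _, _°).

Enumerate (i+0.5, j+0.5, θ) over the 38 free cells and 16 admissible headings. For each, cast all 4 beams and compare to the given ranges.
  (6.5, 2.5, 210°): beam 1 = 2.8868 ≠ 5.1962 ✗
  (3.5, 5.5, 285°): beam 1 = 4.6587 ≠ 5.1962 ✗
  (4.5, 4.5, 150°): beam 1 = 2.8868 ≠ 5.1962 ✗
  (4.5, 4.5, 105°): beam 1 = 3.6235 ≠ 5.1962 ✗
  …
  (5.5, 5.5, 210°): r_1=5.1962, r_2=3.0000, r_3=0.5774, r_4=1.7321 — all match ✓
Unique over the lattice → pose = (5.5, 5.5, 210°).

(x, y, θ) = (5.5, 5.5, 210°)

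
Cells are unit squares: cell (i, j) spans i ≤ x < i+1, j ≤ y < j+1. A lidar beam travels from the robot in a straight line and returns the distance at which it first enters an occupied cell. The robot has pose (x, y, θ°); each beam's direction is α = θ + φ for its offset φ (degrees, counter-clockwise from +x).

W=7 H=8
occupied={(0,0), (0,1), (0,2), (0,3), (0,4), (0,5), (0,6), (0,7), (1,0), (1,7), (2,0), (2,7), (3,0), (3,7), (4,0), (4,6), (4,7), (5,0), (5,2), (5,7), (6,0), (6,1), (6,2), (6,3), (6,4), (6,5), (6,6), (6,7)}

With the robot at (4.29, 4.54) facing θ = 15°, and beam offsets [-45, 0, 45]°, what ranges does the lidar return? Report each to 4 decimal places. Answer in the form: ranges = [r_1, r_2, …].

beam 1: φ=-45°, α=330°
  direction (0.8660, -0.5000); cell (4,4); t to first gridline: x 0.8198, y 1.0800 (then +1.1547 / +2.0000)
    (5,4) via x @ 0.8198
    (5,3) via y @ 1.0800
    (6,3) via x @ 1.9745  # hit
  → r_1 = 1.9745
beam 2: φ=0°, α=15°
  direction (0.9659, 0.2588); cell (4,4); t to first gridline: x 0.7350, y 1.7773 (then +1.0353 / +3.8637)
    (5,4) via x @ 0.7350
    (6,4) via x @ 1.7703  # hit
  → r_2 = 1.7703
beam 3: φ=45°, α=60°
  direction (0.5000, 0.8660); cell (4,4); t to first gridline: x 1.4200, y 0.5312 (then +2.0000 / +1.1547)
    (4,5) via y @ 0.5312
    (5,5) via x @ 1.4200
    (5,6) via y @ 1.6859
    (5,7) via y @ 2.8406  # hit
  → r_3 = 2.8406

ranges = [1.9745, 1.7703, 2.8406]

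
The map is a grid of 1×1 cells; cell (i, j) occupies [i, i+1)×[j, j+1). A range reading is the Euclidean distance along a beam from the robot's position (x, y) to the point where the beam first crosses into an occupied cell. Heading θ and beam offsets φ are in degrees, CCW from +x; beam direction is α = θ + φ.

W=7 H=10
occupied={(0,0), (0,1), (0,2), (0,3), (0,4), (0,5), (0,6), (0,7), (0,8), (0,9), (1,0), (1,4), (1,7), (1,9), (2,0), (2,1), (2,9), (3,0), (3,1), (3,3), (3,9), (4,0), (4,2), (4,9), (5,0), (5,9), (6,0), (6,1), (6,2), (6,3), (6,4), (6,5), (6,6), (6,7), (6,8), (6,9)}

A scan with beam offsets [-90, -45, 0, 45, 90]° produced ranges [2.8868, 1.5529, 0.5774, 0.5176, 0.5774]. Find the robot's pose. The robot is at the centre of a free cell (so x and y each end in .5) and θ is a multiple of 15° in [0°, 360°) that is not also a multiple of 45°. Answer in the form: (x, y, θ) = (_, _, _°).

(x, y, θ) = (1.5, 3.5, 60°)

The pose lattice has 34·16 = 544 candidates. Test each by forward raycasting.
  (1.5, 6.5, 255°): beam 1 = 0.5176 ≠ 2.8868 ✗
  (2.5, 8.5, 75°): beam 1 = 3.6235 ≠ 2.8868 ✗
  (3.5, 4.5, 255°): beam 1 = 1.5529 ≠ 2.8868 ✗
  (3.5, 5.5, 330°): beam 1 = 5.0000 ≠ 2.8868 ✗
  …
  (1.5, 3.5, 60°): r_1=2.8868, r_2=1.5529, r_3=0.5774, r_4=0.5176, r_5=0.5774 — all match ✓
Only this pose fits every beam.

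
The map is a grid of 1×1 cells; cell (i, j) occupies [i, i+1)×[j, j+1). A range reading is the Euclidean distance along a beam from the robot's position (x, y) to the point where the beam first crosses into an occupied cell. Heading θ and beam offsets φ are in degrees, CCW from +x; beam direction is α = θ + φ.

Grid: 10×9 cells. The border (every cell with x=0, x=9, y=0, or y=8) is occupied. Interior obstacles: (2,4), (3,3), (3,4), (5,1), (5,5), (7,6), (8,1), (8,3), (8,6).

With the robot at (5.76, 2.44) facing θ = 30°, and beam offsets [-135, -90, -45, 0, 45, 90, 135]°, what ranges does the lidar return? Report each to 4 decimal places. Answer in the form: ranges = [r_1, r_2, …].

beam 1: φ=-135°, α=255°
  d=(-0.2588,-0.9659)  start (5,2)  tX=2.9364 tY=0.4555  stride 1/|dx|=3.8637 1/|dy|=1.0353
    cross y-line → (5,1), t=0.4555 (wall)
  → r_1 = 0.4555
beam 2: φ=-90°, α=300°
  d=(0.5000,-0.8660)  start (5,2)  tX=0.4800 tY=0.5081  stride 1/|dx|=2.0000 1/|dy|=1.1547
    cross x-line → (6,2), t=0.4800
    cross y-line → (6,1), t=0.5081
    cross y-line → (6,0), t=1.6628 (wall)
  → r_2 = 1.6628
beam 3: φ=-45°, α=345°
  d=(0.9659,-0.2588)  start (5,2)  tX=0.2485 tY=1.7000  stride 1/|dx|=1.0353 1/|dy|=3.8637
    cross x-line → (6,2), t=0.2485
    cross x-line → (7,2), t=1.2837
    cross y-line → (7,1), t=1.7000
    cross x-line → (8,1), t=2.3190 (wall)
  → r_3 = 2.3190
beam 4: φ=0°, α=30°
  d=(0.8660,0.5000)  start (5,2)  tX=0.2771 tY=1.1200  stride 1/|dx|=1.1547 1/|dy|=2.0000
    cross x-line → (6,2), t=0.2771
    cross y-line → (6,3), t=1.1200
    cross x-line → (7,3), t=1.4318
    cross x-line → (8,3), t=2.5865 (wall)
  → r_4 = 2.5865
beam 5: φ=45°, α=75°
  d=(0.2588,0.9659)  start (5,2)  tX=0.9273 tY=0.5798  stride 1/|dx|=3.8637 1/|dy|=1.0353
    cross y-line → (5,3), t=0.5798
    cross x-line → (6,3), t=0.9273
    cross y-line → (6,4), t=1.6150
    cross y-line → (6,5), t=2.6503
    cross y-line → (6,6), t=3.6856
    cross y-line → (6,7), t=4.7209
    cross x-line → (7,7), t=4.7910
    cross y-line → (7,8), t=5.7561 (wall)
  → r_5 = 5.7561
beam 6: φ=90°, α=120°
  d=(-0.5000,0.8660)  start (5,2)  tX=1.5200 tY=0.6466  stride 1/|dx|=2.0000 1/|dy|=1.1547
    cross y-line → (5,3), t=0.6466
    cross x-line → (4,3), t=1.5200
    cross y-line → (4,4), t=1.8013
    cross y-line → (4,5), t=2.9560
    cross x-line → (3,5), t=3.5200
    cross y-line → (3,6), t=4.1107
    cross y-line → (3,7), t=5.2654
    cross x-line → (2,7), t=5.5200
    cross y-line → (2,8), t=6.4201 (wall)
  → r_6 = 6.4201
beam 7: φ=135°, α=165°
  d=(-0.9659,0.2588)  start (5,2)  tX=0.7868 tY=2.1637  stride 1/|dx|=1.0353 1/|dy|=3.8637
    cross x-line → (4,2), t=0.7868
    cross x-line → (3,2), t=1.8221
    cross y-line → (3,3), t=2.1637 (wall)
  → r_7 = 2.1637

ranges = [0.4555, 1.6628, 2.3190, 2.5865, 5.7561, 6.4201, 2.1637]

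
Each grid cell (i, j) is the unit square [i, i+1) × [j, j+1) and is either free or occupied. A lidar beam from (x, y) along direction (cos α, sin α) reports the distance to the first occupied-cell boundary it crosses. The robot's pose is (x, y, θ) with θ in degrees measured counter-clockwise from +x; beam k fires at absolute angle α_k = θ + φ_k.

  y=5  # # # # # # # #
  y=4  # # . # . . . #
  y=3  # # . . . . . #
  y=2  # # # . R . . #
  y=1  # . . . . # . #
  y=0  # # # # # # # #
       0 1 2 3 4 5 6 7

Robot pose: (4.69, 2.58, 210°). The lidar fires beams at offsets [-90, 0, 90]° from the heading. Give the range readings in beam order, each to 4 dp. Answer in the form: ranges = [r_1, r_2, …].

ranges = [1.6397, 3.1600, 0.6697]

beam 1: φ=-90°, α=120°
  dir = (cos 120°, sin 120°) = (-0.5000, 0.8660); from cell (4,2)
  next x-line at t=1.3800, next y-line at t=0.4850; Δt_x=2.0000, Δt_y=1.1547
    y: enter (4,3) at t=0.4850
    x: enter (3,3) at t=1.3800
    y: enter (3,4) at t=1.6397 ← occupied
  → r_1 = 1.6397
beam 2: φ=0°, α=210°
  dir = (cos 210°, sin 210°) = (-0.8660, -0.5000); from cell (4,2)
  next x-line at t=0.7967, next y-line at t=1.1600; Δt_x=1.1547, Δt_y=2.0000
    x: enter (3,2) at t=0.7967
    y: enter (3,1) at t=1.1600
    x: enter (2,1) at t=1.9514
    x: enter (1,1) at t=3.1061
    y: enter (1,0) at t=3.1600 ← occupied
  → r_2 = 3.1600
beam 3: φ=90°, α=300°
  dir = (cos 300°, sin 300°) = (0.5000, -0.8660); from cell (4,2)
  next x-line at t=0.6200, next y-line at t=0.6697; Δt_x=2.0000, Δt_y=1.1547
    x: enter (5,2) at t=0.6200
    y: enter (5,1) at t=0.6697 ← occupied
  → r_3 = 0.6697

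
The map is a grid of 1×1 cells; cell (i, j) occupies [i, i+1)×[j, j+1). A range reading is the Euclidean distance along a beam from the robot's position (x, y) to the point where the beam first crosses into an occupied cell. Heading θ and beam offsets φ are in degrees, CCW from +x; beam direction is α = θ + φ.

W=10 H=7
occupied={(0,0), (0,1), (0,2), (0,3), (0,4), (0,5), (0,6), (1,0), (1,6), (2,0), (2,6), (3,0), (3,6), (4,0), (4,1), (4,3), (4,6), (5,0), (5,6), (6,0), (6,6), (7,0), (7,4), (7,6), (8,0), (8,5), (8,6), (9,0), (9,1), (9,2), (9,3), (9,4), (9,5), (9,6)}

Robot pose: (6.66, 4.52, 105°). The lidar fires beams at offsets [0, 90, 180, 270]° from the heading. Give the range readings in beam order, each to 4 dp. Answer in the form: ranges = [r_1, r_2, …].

ranges = [1.5322, 2.0091, 3.6442, 0.3520]

beam 1: φ=0°, α=105°
  cosα=-0.2588 sinα=0.9659 | (6,4) | tMaxX 2.5500 tMaxY 0.4969 | tΔX 3.8637 tΔY 1.0353
    t=0.4969 [y] (6,5)
    t=1.5322 [y] (6,6) — stop
  → r_1 = 1.5322
beam 2: φ=90°, α=195°
  cosα=-0.9659 sinα=-0.2588 | (6,4) | tMaxX 0.6833 tMaxY 2.0091 | tΔX 1.0353 tΔY 3.8637
    t=0.6833 [x] (5,4)
    t=1.7186 [x] (4,4)
    t=2.0091 [y] (4,3) — stop
  → r_2 = 2.0091
beam 3: φ=180°, α=285°
  cosα=0.2588 sinα=-0.9659 | (6,4) | tMaxX 1.3137 tMaxY 0.5383 | tΔX 3.8637 tΔY 1.0353
    t=0.5383 [y] (6,3)
    t=1.3137 [x] (7,3)
    t=1.5736 [y] (7,2)
    t=2.6089 [y] (7,1)
    t=3.6442 [y] (7,0) — stop
  → r_3 = 3.6442
beam 4: φ=270°, α=15°
  cosα=0.9659 sinα=0.2588 | (6,4) | tMaxX 0.3520 tMaxY 1.8546 | tΔX 1.0353 tΔY 3.8637
    t=0.3520 [x] (7,4) — stop
  → r_4 = 0.3520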